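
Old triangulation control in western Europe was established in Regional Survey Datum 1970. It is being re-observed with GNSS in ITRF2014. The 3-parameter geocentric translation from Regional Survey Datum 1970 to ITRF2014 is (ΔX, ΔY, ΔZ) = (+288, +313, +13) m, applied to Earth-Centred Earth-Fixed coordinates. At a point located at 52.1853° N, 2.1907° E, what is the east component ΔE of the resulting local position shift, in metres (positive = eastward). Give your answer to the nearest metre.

At φ = 52.1853°, λ = 2.1907°: sin φ = 0.789998, cos φ = 0.613110, sin λ = 0.038226, cos λ = 0.999269.
ΔE = −sin λ·ΔX + cos λ·ΔY = −(0.038226)·(288) + (0.999269)·(313) = 301.76 m.

ΔE = 302 m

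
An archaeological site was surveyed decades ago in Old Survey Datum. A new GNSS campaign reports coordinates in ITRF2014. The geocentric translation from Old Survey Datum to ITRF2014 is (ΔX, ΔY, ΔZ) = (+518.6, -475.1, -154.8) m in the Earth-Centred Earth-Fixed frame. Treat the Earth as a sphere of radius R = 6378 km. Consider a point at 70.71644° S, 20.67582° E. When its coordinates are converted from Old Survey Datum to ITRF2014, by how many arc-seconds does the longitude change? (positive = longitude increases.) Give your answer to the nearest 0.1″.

Δλ = -61.5″

sin φ = -0.943896, cos φ = 0.330244, sin λ = 0.353080, cos λ = 0.935593.
East component: ΔE = −sin λ·ΔX + cos λ·ΔY = −(0.353080)(518.6) + (0.935593)(-475.1) = -627.61 m.
1° of latitude spans πR/180 = 111317 m; at latitude φ, 1° of longitude spans that × cos φ = 36761.8 m, so Δλ = -627.61 / 36761.8 × 3600 = -61.460″.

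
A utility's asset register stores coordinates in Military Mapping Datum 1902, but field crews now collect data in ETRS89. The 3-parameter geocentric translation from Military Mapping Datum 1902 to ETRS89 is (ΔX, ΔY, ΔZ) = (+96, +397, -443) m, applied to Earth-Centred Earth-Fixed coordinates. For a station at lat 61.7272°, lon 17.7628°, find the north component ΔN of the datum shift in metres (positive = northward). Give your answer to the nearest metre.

At φ = 61.7272°, λ = 17.7628°: sin φ = 0.880702, cos φ = 0.473670, sin λ = 0.305077, cos λ = 0.952328.
ΔN = −sin φ cos λ·ΔX − sin φ sin λ·ΔY + cos φ·ΔZ = −(0.880702)(0.952328)(96) − (0.880702)(0.305077)(397) + (0.473670)(-443) = -397.02 m.

ΔN = -397 m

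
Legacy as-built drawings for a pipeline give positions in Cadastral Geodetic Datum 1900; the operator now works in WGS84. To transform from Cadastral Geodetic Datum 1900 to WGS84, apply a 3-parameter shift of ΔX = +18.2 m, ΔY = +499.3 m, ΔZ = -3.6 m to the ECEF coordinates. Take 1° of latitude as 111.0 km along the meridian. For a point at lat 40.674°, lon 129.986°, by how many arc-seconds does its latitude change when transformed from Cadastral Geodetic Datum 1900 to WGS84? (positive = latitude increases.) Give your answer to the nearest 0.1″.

sin φ = 0.651754, cos φ = 0.758430, sin λ = 0.766201, cos λ = -0.642600.
North component: ΔN = −sin φ cos λ·ΔX − sin φ sin λ·ΔY + cos φ·ΔZ = −(0.651754)(-0.642600)(18.2) − (0.651754)(0.766201)(499.3) + (0.758430)(-3.6) = -244.45 m.
1° of latitude spans 111000 m, so Δφ = -244.45 / 111000 × 3600 = -7.928″.

Δφ = -7.9″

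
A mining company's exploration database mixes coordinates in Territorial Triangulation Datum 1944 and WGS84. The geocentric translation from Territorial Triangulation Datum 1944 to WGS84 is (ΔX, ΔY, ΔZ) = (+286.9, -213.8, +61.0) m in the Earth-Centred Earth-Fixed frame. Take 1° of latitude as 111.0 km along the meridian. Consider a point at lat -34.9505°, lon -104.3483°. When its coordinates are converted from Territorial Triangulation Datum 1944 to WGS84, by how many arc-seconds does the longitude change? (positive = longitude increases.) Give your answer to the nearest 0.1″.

sin φ = -0.572869, cos φ = 0.819647, sin λ = -0.968807, cos λ = -0.247816.
East component: ΔE = −sin λ·ΔX + cos λ·ΔY = −(-0.968807)(286.9) + (-0.247816)(-213.8) = 330.93 m.
1° of latitude spans 111000 m; at latitude φ, 1° of longitude spans that × cos φ = 90980.8 m, so Δλ = 330.93 / 90980.8 × 3600 = 13.095″.

Δλ = 13.1″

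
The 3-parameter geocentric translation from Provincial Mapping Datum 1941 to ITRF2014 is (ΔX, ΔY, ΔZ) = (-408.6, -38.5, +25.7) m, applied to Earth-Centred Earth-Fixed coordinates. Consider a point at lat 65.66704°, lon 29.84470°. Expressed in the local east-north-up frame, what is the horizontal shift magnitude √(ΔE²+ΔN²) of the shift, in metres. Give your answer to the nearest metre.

The local east axis at (φ, λ) is (−sin λ, cos λ, 0), so ΔE = −sin(29.84470°)·(-408.6) + cos(29.84470°)·(-38.5) = 169.95 m.
The local north axis is (−sin φ cos λ, −sin φ sin λ, cos φ), giving ΔN = 322.927 + 17.458 + 10.589 = 350.97 m.
Horizontal magnitude = √(ΔE² + ΔN²) = √(169.95² + 350.97²) = 389.95 m.

390 m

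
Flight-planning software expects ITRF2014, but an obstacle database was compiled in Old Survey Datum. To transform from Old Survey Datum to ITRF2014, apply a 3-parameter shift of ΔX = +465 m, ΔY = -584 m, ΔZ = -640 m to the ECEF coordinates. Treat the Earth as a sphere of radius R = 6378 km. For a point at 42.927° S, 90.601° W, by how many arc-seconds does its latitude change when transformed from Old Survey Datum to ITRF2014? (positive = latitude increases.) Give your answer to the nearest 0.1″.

sin φ = -0.681066, cos φ = 0.732222, sin λ = -0.999945, cos λ = -0.010489.
North component: ΔN = −sin φ cos λ·ΔX − sin φ sin λ·ΔY + cos φ·ΔZ = −(-0.681066)(-0.010489)(465) − (-0.681066)(-0.999945)(-584) + (0.732222)(-640) = -74.22 m.
1° of latitude spans πR/180 = 111317 m, so Δφ = -74.22 / 111317 × 3600 = -2.400″.

Δφ = -2.4″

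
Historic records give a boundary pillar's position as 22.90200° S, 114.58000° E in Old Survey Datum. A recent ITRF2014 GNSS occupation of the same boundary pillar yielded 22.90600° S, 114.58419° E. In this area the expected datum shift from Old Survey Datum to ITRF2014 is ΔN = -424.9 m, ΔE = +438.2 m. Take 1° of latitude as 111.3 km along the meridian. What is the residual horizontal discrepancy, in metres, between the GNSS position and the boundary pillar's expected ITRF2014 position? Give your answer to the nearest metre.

22 m

Observed coordinate differences: Δφ = -0.00400°, Δλ = +0.00419°.
Converting to metres (1° lat = 111300 m, cos φ = 0.921172): observed ΔN = -445.2 m, observed ΔE = 429.6 m.
Subtracting the expected shift leaves a residual of -445.2 − (-424.9) = -20.3 m north and 429.6 − (438.2) = -8.6 m east.
Residual distance = √((-20.3)² + (-8.6)²) = 22.1 m.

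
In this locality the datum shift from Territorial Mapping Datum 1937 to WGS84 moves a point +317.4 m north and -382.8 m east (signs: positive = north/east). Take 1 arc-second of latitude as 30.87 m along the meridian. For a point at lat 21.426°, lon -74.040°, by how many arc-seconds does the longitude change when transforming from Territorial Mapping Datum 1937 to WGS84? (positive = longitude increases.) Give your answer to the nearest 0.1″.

At latitude 21.426°, cos φ = 0.930890.
1″ of longitude at this latitude = 30.87 × cos φ = 28.7366 m, so Δλ = -382.8 / 28.7366 = -13.321″.

Δλ = -13.3″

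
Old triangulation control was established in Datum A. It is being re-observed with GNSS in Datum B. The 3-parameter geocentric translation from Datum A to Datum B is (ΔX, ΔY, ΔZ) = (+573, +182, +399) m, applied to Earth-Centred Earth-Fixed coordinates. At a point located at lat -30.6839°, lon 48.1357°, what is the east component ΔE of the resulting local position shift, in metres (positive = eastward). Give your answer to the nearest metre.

ΔE = -305 m

At φ = -30.6839°, λ = 48.1357°: sin φ = -0.510301, cos φ = 0.859996, sin λ = 0.744728, cos λ = 0.667369.
ΔE = −sin λ·ΔX + cos λ·ΔY = −(0.744728)·(573) + (0.667369)·(182) = -305.27 m.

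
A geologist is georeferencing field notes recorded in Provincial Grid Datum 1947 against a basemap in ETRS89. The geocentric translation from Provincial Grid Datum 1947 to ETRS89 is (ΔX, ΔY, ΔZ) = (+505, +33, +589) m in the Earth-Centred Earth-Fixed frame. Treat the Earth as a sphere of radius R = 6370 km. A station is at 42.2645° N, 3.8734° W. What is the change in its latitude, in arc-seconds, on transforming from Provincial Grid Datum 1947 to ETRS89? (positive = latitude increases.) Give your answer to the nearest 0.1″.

Δφ = 3.2″

sin φ = 0.672554, cos φ = 0.740048, sin λ = -0.067552, cos λ = 0.997716.
North component: ΔN = −sin φ cos λ·ΔX − sin φ sin λ·ΔY + cos φ·ΔZ = −(0.672554)(0.997716)(505) − (0.672554)(-0.067552)(33) + (0.740048)(589) = 98.52 m.
1° of latitude spans πR/180 = 111177 m, so Δφ = 98.52 / 111177 × 3600 = 3.190″.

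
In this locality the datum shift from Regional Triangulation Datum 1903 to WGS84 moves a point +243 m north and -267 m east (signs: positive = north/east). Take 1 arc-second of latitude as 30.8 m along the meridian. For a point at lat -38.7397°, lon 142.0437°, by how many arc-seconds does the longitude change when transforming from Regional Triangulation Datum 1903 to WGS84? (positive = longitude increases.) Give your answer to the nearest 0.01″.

Δλ = -11.11″

At latitude -38.7397°, cos φ = 0.779997.
1″ of longitude at this latitude = 30.80 × cos φ = 24.0239 m, so Δλ = -267.0 / 24.0239 = -11.114″.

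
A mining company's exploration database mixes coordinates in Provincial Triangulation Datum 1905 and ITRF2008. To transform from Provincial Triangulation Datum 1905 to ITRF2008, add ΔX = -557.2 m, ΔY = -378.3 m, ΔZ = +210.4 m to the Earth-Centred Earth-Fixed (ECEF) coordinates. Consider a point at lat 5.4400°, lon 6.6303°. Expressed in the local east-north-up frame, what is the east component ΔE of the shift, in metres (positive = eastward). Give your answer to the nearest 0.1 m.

ΔE = -311.4 m

At φ = 5.4400°, λ = 6.6303°: sin φ = 0.094803, cos φ = 0.995496, sin λ = 0.115462, cos λ = 0.993312.
ΔE = −sin λ·ΔX + cos λ·ΔY = −(0.115462)·(-557.2) + (0.993312)·(-378.3) = -311.43 m.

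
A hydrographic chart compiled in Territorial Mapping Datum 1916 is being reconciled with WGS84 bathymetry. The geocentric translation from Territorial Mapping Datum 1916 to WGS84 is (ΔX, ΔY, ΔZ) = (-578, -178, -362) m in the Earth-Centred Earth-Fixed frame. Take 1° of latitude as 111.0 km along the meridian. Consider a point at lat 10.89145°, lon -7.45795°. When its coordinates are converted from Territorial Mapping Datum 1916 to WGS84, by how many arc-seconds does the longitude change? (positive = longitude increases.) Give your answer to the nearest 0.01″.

Δλ = -8.31″

sin φ = 0.188949, cos φ = 0.981987, sin λ = -0.129799, cos λ = 0.991540.
East component: ΔE = −sin λ·ΔX + cos λ·ΔY = −(-0.129799)(-578) + (0.991540)(-178) = -251.52 m.
1° of latitude spans 111000 m; at latitude φ, 1° of longitude spans that × cos φ = 109000.5 m, so Δλ = -251.52 / 109000.5 × 3600 = -8.307″.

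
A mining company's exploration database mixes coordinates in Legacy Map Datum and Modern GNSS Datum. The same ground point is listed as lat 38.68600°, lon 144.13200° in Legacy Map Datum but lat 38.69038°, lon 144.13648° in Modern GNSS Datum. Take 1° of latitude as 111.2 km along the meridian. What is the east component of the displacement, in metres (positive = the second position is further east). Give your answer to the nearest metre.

ΔE = 389 m

Δφ = 38.69038° − 38.68600° = +0.00438°; Δλ = 144.13648° − 144.13200° = +0.00448°.
ΔN = Δφ × 111200 = 487.1 m; ΔE = Δλ × 111200 × cos(38.68600°) = +0.00448 × 111200 × 0.780583 = 388.9 m.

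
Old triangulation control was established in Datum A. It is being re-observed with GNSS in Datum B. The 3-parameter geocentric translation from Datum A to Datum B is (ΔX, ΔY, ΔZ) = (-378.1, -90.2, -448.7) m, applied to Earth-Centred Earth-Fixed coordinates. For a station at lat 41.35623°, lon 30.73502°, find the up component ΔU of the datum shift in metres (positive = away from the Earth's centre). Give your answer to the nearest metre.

ΔU = -575 m

The local up (radial) axis is (cos φ cos λ, cos φ sin λ, sin φ), giving ΔU = -243.944 − 34.602 − 296.473 = -575.02 m.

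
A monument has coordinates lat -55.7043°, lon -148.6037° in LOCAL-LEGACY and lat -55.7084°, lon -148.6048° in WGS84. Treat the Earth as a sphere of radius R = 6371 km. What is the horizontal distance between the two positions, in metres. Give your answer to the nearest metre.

Δφ = -55.7084° − -55.7043° = -0.0041°; Δλ = -148.6048° − -148.6037° = -0.0011°.
1° along a meridian = πR/180 = 111195 m.
ΔN = Δφ × 111195 = -455.9 m; ΔE = Δλ × 111195 × cos(-55.7043°) = -0.0011 × 111195 × 0.563464 = -68.9 m.
Distance = √(ΔE² + ΔN²) = √((-68.9)² + (-455.9)²) = 461.1 m.

461 m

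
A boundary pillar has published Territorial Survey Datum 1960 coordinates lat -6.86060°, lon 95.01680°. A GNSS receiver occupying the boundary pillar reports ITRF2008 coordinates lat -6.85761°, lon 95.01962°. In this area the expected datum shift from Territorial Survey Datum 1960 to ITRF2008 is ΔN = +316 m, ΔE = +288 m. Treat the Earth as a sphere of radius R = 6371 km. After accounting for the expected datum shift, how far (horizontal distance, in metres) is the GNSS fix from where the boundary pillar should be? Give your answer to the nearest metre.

29 m

Observed coordinate differences: Δφ = +0.00299°, Δλ = +0.00282°.
Converting to metres (1° lat = 111195 m, cos φ = 0.992840): observed ΔN = 332.5 m, observed ΔE = 311.3 m.
Subtracting the expected shift leaves a residual of 332.5 − (316) = 16.5 m north and 311.3 − (288) = 23.3 m east.
Residual distance = √(16.5² + 23.3²) = 28.6 m.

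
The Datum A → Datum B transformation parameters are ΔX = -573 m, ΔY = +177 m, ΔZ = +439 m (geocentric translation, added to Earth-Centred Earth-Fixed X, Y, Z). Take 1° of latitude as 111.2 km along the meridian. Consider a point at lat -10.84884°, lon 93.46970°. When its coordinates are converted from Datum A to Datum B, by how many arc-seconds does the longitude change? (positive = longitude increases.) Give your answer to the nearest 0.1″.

Δλ = 18.5″

sin φ = -0.188219, cos φ = 0.982127, sin λ = 0.998167, cos λ = -0.060521.
East component: ΔE = −sin λ·ΔX + cos λ·ΔY = −(0.998167)(-573) + (-0.060521)(177) = 561.24 m.
1° of latitude spans 111200 m; at latitude φ, 1° of longitude spans that × cos φ = 109212.5 m, so Δλ = 561.24 / 109212.5 × 3600 = 18.500″.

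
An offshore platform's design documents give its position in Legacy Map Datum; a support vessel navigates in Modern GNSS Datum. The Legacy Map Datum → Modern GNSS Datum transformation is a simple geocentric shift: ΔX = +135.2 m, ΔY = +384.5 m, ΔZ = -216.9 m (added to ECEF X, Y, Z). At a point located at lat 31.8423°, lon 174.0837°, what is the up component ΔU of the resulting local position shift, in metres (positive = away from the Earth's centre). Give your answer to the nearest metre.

ΔU = -195 m

The local up (radial) axis is (cos φ cos λ, cos φ sin λ, sin φ), giving ΔU = -114.241 + 33.668 − 114.433 = -195.01 m.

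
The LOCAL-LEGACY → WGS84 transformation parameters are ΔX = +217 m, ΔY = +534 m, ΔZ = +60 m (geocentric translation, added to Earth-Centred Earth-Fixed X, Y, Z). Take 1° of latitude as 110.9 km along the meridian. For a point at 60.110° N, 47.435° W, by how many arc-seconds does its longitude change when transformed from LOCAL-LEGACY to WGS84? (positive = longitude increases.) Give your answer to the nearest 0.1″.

sin φ = 0.866984, cos φ = 0.498336, sin λ = -0.736510, cos λ = 0.676426.
East component: ΔE = −sin λ·ΔX + cos λ·ΔY = −(-0.736510)(217) + (0.676426)(534) = 521.03 m.
1° of latitude spans 110900 m; at latitude φ, 1° of longitude spans that × cos φ = 55265.5 m, so Δλ = 521.03 / 55265.5 × 3600 = 33.940″.

Δλ = 33.9″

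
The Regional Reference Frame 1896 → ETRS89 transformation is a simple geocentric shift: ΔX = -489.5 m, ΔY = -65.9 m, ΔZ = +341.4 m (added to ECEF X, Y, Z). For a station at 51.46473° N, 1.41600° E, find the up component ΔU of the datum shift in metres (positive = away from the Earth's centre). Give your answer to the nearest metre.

At φ = 51.46473°, λ = 1.41600°: sin φ = 0.782225, cos φ = 0.622996, sin λ = 0.024711, cos λ = 0.999695.
ΔU = cos φ cos λ·ΔX + cos φ sin λ·ΔY + sin φ·ΔZ = (0.622996)(0.999695)(-489.5) + (0.622996)(0.024711)(-65.9) + (0.782225)(341.4) = -38.83 m.

ΔU = -39 m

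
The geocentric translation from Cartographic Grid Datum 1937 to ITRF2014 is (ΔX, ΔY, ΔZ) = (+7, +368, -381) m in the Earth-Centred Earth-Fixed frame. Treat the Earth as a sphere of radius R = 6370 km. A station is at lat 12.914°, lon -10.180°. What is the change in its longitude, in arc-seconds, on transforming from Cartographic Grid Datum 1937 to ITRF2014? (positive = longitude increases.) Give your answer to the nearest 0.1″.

sin φ = 0.223488, cos φ = 0.974707, sin λ = -0.176741, cos λ = 0.984257.
East component: ΔE = −sin λ·ΔX + cos λ·ΔY = −(-0.176741)(7) + (0.984257)(368) = 363.44 m.
1° of latitude spans πR/180 = 111177 m; at latitude φ, 1° of longitude spans that × cos φ = 108365.4 m, so Δλ = 363.44 / 108365.4 × 3600 = 12.074″.

Δλ = 12.1″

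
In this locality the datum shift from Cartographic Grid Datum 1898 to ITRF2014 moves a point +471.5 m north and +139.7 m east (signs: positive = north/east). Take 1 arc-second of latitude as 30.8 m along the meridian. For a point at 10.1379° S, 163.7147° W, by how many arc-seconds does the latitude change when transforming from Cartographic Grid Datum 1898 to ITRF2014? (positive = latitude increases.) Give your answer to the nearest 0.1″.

Δφ = 15.3″

1″ of latitude = 30.80 m, so Δφ = 471.5 / 30.80 = 15.308″.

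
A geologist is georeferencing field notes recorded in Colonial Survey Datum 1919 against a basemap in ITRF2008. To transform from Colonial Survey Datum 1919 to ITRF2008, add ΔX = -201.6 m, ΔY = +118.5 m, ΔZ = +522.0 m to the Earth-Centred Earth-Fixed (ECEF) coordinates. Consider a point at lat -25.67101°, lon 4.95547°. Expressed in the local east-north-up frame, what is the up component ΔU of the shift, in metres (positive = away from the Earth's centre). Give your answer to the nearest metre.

At φ = -25.67101°, λ = 4.95547°: sin φ = -0.433203, cos φ = 0.901296, sin λ = 0.086381, cos λ = 0.996262.
ΔU = cos φ cos λ·ΔX + cos φ sin λ·ΔY + sin φ·ΔZ = (0.901296)(0.996262)(-201.6) + (0.901296)(0.086381)(118.5) + (-0.433203)(522.0) = -397.93 m.

ΔU = -398 m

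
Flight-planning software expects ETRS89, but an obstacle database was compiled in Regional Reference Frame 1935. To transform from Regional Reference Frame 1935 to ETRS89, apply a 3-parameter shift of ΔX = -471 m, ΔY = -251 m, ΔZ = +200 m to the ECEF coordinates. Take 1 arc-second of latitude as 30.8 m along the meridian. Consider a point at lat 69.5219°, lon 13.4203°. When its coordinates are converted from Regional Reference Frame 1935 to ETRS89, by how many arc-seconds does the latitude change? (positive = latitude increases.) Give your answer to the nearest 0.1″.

sin φ = 0.936806, cos φ = 0.349849, sin λ = 0.232093, cos λ = 0.972694.
North component: ΔN = −sin φ cos λ·ΔX − sin φ sin λ·ΔY + cos φ·ΔZ = −(0.936806)(0.972694)(-471) − (0.936806)(0.232093)(-251) + (0.349849)(200) = 553.73 m.
1° of latitude spans 3600 × 30.80 = 110880 m, so Δφ = 553.73 / 110880 × 3600 = 17.978″.

Δφ = 18.0″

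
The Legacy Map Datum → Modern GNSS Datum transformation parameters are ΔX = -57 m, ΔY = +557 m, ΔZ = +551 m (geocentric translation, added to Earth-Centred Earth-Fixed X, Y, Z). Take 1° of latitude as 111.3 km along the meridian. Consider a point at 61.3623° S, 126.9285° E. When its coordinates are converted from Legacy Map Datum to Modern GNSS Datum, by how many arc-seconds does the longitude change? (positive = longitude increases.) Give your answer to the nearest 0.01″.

sin φ = -0.877668, cos φ = 0.479269, sin λ = 0.799386, cos λ = -0.600818.
East component: ΔE = −sin λ·ΔX + cos λ·ΔY = −(0.799386)(-57) + (-0.600818)(557) = -289.09 m.
1° of latitude spans 111300 m; at latitude φ, 1° of longitude spans that × cos φ = 53342.7 m, so Δλ = -289.09 / 53342.7 × 3600 = -19.510″.

Δλ = -19.51″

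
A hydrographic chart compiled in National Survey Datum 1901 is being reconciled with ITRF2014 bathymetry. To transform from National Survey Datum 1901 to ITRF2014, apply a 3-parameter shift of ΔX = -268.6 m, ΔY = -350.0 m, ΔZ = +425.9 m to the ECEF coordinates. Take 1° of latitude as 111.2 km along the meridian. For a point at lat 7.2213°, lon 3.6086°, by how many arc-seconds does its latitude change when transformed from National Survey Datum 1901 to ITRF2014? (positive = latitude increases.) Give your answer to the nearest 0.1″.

sin φ = 0.125702, cos φ = 0.992068, sin λ = 0.062940, cos λ = 0.998017.
North component: ΔN = −sin φ cos λ·ΔX − sin φ sin λ·ΔY + cos φ·ΔZ = −(0.125702)(0.998017)(-268.6) − (0.125702)(0.062940)(-350.0) + (0.992068)(425.9) = 458.99 m.
1° of latitude spans 111200 m, so Δφ = 458.99 / 111200 × 3600 = 14.859″.

Δφ = 14.9″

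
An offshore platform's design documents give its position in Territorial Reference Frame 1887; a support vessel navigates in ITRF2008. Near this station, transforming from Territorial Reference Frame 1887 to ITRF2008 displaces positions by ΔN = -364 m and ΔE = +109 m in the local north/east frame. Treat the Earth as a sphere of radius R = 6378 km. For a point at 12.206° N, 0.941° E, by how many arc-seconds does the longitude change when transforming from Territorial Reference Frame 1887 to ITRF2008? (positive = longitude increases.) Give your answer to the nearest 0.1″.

Δλ = 3.6″

At latitude 12.206°, cos φ = 0.977394.
One radian of longitude at latitude φ spans R cos φ, so Δλ = ΔE / (R cos φ) = 109.0 / (6378000 × 0.977394) = 1.7485e-05 rad = 3.607″.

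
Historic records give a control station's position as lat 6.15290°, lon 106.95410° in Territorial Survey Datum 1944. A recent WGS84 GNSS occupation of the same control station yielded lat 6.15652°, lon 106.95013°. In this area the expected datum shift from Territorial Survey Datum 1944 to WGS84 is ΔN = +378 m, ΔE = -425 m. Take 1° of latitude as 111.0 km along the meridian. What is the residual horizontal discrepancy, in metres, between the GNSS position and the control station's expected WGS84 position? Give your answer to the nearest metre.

Observed coordinate differences: Δφ = +0.00362°, Δλ = -0.00397°.
Converting to metres (1° lat = 111000 m, cos φ = 0.994239): observed ΔN = 401.8 m, observed ΔE = -438.1 m.
Subtracting the expected shift leaves a residual of 401.8 − (378) = 23.8 m north and -438.1 − (-425) = -13.1 m east.
Residual distance = √(23.8² + (-13.1)²) = 27.2 m.

27 m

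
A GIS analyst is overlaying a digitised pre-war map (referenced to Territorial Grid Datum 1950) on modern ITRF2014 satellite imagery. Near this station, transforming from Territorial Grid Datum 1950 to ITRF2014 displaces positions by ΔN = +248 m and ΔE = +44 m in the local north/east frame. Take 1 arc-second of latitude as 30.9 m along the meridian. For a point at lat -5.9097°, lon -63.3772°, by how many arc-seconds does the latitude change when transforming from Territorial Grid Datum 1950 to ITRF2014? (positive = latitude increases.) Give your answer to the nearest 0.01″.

1″ of latitude = 30.90 m, so Δφ = 248.0 / 30.90 = 8.026″.

Δφ = 8.03″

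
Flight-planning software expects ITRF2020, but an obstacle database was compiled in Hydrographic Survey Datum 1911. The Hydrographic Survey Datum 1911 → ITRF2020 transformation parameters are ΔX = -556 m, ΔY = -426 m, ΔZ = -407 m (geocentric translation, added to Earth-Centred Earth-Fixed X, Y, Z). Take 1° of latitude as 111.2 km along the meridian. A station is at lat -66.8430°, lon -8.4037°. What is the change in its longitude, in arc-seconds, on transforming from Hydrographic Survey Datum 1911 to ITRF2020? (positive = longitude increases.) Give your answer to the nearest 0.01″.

Δλ = -41.38″

sin φ = -0.919431, cos φ = 0.393252, sin λ = -0.146147, cos λ = 0.989263.
East component: ΔE = −sin λ·ΔX + cos λ·ΔY = −(-0.146147)(-556) + (0.989263)(-426) = -502.68 m.
1° of latitude spans 111200 m; at latitude φ, 1° of longitude spans that × cos φ = 43729.6 m, so Δλ = -502.68 / 43729.6 × 3600 = -41.383″.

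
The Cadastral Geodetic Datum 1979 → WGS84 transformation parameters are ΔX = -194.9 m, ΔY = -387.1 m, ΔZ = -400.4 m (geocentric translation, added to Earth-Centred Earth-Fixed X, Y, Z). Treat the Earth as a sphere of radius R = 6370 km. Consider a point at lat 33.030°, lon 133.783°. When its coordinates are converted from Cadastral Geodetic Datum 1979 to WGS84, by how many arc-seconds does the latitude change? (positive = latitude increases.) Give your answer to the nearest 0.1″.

Δφ = -8.3″

sin φ = 0.545078, cos φ = 0.838385, sin λ = 0.721966, cos λ = -0.691929.
North component: ΔN = −sin φ cos λ·ΔX − sin φ sin λ·ΔY + cos φ·ΔZ = −(0.545078)(-0.691929)(-194.9) − (0.545078)(0.721966)(-387.1) + (0.838385)(-400.4) = -256.86 m.
1° of latitude spans πR/180 = 111177 m, so Δφ = -256.86 / 111177 × 3600 = -8.317″.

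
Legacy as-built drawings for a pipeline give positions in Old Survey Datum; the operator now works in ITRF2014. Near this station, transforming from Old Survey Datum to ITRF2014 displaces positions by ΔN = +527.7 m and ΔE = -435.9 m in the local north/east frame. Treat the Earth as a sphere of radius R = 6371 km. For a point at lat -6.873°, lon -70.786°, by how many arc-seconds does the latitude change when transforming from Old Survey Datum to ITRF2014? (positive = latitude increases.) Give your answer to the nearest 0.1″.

On a sphere of radius R, 1 rad of latitude = R, so Δφ = ΔN / R = 527.7 / 6371000 = 8.2828e-05 rad = 17.085″.

Δφ = 17.1″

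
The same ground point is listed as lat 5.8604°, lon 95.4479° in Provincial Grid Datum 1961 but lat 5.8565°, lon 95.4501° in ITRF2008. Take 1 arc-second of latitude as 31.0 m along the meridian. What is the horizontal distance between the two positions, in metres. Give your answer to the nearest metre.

499 m

Δφ = 5.8565° − 5.8604° = -0.0039°; Δλ = 95.4501° − 95.4479° = +0.0022°.
1° of latitude = 3600 × 31.00 = 111600 m.
ΔN = Δφ × 111600 = -435.2 m; ΔE = Δλ × 111600 × cos(5.8604°) = +0.0022 × 111600 × 0.994774 = 244.2 m.
Distance = √(ΔE² + ΔN²) = √(244.2² + (-435.2)²) = 499.1 m.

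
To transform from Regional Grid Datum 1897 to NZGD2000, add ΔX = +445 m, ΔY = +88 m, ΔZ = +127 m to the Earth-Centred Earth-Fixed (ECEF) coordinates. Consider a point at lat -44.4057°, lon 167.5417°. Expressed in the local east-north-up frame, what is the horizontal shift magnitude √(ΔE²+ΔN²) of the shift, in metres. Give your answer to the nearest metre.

270 m

At φ = -44.4057°, λ = 167.5417°: sin φ = -0.699734, cos φ = 0.714403, sin λ = 0.215729, cos λ = -0.976453.
ΔE = −sin λ·ΔX + cos λ·ΔY = −(0.215729)·(445) + (-0.976453)·(88) = -181.93 m.
ΔN = −sin φ cos λ·ΔX − sin φ sin λ·ΔY + cos φ·ΔZ = −(-0.699734)(-0.976453)(445) − (-0.699734)(0.215729)(88) + (0.714403)(127) = -200.04 m.
Horizontal magnitude = √(ΔE² + ΔN²) = √((-181.93)² + (-200.04)²) = 270.39 m.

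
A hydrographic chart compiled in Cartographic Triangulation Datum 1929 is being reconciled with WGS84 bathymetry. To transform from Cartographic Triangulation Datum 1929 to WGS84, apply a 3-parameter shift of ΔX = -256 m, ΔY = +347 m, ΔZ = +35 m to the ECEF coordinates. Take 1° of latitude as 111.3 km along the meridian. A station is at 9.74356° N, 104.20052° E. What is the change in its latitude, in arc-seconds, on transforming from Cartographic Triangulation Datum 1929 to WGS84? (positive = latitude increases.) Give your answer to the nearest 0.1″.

Δφ = -1.1″

sin φ = 0.169239, cos φ = 0.985575, sin λ = 0.969443, cos λ = -0.245316.
North component: ΔN = −sin φ cos λ·ΔX − sin φ sin λ·ΔY + cos φ·ΔZ = −(0.169239)(-0.245316)(-256) − (0.169239)(0.969443)(347) + (0.985575)(35) = -33.06 m.
1° of latitude spans 111300 m, so Δφ = -33.06 / 111300 × 3600 = -1.069″.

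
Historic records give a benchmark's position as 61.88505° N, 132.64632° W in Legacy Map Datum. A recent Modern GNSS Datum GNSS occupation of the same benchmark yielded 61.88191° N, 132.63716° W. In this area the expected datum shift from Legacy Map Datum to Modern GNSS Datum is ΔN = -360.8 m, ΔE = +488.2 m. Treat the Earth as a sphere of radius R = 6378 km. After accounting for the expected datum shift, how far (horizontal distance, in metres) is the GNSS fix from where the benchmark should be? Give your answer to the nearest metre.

14 m

Observed coordinate differences: Δφ = -0.00314°, Δλ = +0.00916°.
Converting to metres (1° lat = 111317 m, cos φ = 0.471242): observed ΔN = -349.5 m, observed ΔE = 480.5 m.
Subtracting the expected shift leaves a residual of -349.5 − (-360.8) = 11.3 m north and 480.5 − (488.2) = -7.7 m east.
Residual distance = √(11.3² + (-7.7)²) = 13.6 m.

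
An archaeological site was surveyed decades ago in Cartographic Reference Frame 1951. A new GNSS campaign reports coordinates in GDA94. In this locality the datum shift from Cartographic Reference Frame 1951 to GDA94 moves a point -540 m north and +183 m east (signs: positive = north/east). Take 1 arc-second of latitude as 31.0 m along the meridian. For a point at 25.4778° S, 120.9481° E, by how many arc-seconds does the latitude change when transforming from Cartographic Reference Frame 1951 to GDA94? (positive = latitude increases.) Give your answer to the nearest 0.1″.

1″ of latitude = 31.00 m, so Δφ = -540.0 / 31.00 = -17.419″.

Δφ = -17.4″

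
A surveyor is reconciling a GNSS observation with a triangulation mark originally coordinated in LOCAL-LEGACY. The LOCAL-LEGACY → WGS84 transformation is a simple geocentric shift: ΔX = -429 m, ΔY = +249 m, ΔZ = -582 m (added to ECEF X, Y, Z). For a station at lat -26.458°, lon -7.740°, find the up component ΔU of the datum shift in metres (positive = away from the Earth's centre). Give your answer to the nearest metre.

At φ = -26.458°, λ = -7.740°: sin φ = -0.445542, cos φ = 0.895261, sin λ = -0.134678, cos λ = 0.990889.
ΔU = cos φ cos λ·ΔX + cos φ sin λ·ΔY + sin φ·ΔZ = (0.895261)(0.990889)(-429) + (0.895261)(-0.134678)(249) + (-0.445542)(-582) = -151.29 m.

ΔU = -151 m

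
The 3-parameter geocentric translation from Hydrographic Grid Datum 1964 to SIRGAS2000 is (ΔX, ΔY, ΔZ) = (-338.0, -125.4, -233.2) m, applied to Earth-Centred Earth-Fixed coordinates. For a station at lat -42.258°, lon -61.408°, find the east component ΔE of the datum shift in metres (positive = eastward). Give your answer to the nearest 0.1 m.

At φ = -42.258°, λ = -61.408°: sin φ = -0.672470, cos φ = 0.740124, sin λ = -0.878050, cos λ = 0.478569.
ΔE = −sin λ·ΔX + cos λ·ΔY = −(-0.878050)·(-338.0) + (0.478569)·(-125.4) = -356.79 m.

ΔE = -356.8 m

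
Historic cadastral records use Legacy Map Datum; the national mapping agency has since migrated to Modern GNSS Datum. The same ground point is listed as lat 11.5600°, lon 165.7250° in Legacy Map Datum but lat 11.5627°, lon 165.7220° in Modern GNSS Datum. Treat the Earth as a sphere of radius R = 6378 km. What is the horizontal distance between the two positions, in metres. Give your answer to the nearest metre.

Δφ = 11.5627° − 11.5600° = +0.0027°; Δλ = 165.7220° − 165.7250° = -0.0030°.
1° along a meridian = πR/180 = 111317 m.
ΔN = Δφ × 111317 = 300.6 m; ΔE = Δλ × 111317 × cos(11.5600°) = -0.0030 × 111317 × 0.979715 = -327.2 m.
Distance = √(ΔE² + ΔN²) = √((-327.2)² + 300.6²) = 444.3 m.

444 m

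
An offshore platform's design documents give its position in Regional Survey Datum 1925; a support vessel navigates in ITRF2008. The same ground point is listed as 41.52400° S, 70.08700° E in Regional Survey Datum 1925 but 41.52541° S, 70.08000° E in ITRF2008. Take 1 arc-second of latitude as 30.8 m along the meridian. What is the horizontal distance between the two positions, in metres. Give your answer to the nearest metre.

602 m

Δφ = -41.52541° − -41.52400° = -0.00141°; Δλ = 70.08000° − 70.08700° = -0.00700°.
1° of latitude = 3600 × 30.80 = 110880 m.
ΔN = Δφ × 110880 = -156.3 m; ΔE = Δλ × 110880 × cos(-41.52400°) = -0.00700 × 110880 × 0.748678 = -581.1 m.
Distance = √(ΔE² + ΔN²) = √((-581.1)² + (-156.3)²) = 601.8 m.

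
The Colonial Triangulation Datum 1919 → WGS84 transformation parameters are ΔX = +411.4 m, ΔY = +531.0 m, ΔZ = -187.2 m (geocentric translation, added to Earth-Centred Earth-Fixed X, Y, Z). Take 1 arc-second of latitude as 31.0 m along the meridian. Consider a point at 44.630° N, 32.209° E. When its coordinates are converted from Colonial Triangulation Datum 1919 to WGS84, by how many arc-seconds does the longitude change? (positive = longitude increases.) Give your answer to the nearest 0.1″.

sin φ = 0.702526, cos φ = 0.711658, sin λ = 0.533009, cos λ = 0.846109.
East component: ΔE = −sin λ·ΔX + cos λ·ΔY = −(0.533009)(411.4) + (0.846109)(531.0) = 230.00 m.
1° of latitude spans 3600 × 31.00 = 111600 m; at latitude φ, 1° of longitude spans that × cos φ = 79421.1 m, so Δλ = 230.00 / 79421.1 × 3600 = 10.426″.

Δλ = 10.4″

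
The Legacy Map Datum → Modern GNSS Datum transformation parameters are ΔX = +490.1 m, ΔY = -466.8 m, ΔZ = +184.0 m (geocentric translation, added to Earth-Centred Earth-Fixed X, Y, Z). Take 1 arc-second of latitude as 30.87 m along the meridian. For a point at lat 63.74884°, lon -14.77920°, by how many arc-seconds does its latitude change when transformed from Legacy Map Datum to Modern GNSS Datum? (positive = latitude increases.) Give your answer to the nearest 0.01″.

Δφ = -14.59″

sin φ = 0.896864, cos φ = 0.442307, sin λ = -0.255095, cos λ = 0.966916.
North component: ΔN = −sin φ cos λ·ΔX − sin φ sin λ·ΔY + cos φ·ΔZ = −(0.896864)(0.966916)(490.1) − (0.896864)(-0.255095)(-466.8) + (0.442307)(184.0) = -450.42 m.
1° of latitude spans 3600 × 30.87 = 111132 m, so Δφ = -450.42 / 111132 × 3600 = -14.591″.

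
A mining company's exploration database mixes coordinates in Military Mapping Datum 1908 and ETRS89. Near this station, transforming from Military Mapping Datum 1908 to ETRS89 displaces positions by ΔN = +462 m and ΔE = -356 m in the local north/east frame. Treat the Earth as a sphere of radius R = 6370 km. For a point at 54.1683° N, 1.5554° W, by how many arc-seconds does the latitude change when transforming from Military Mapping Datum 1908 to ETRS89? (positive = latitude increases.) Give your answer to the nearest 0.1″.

Δφ = 15.0″

On a sphere of radius R, 1 rad of latitude = R, so Δφ = ΔN / R = 462.0 / 6370000 = 7.2527e-05 rad = 14.960″.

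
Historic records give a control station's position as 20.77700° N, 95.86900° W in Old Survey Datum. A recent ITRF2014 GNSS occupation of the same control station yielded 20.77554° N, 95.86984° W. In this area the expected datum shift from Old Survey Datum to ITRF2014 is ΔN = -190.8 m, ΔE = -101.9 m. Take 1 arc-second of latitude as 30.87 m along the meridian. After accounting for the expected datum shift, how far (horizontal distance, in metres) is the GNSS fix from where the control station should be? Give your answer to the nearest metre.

Observed coordinate differences: Δφ = -0.00146°, Δλ = -0.00084°.
Converting to metres (1° lat = 111132 m, cos φ = 0.934968): observed ΔN = -162.3 m, observed ΔE = -87.3 m.
Subtracting the expected shift leaves a residual of -162.3 − (-190.8) = 28.5 m north and -87.3 − (-101.9) = 14.6 m east.
Residual distance = √(28.5² + 14.6²) = 32.1 m.

32 m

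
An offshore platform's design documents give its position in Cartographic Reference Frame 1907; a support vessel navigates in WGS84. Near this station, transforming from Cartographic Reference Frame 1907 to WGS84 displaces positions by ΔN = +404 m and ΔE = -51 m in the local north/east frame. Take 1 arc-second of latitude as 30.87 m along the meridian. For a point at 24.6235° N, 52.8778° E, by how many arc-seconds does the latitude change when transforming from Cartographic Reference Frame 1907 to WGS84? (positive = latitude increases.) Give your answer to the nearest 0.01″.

Δφ = 13.09″

1″ of latitude = 30.87 m, so Δφ = 404.0 / 30.87 = 13.087″.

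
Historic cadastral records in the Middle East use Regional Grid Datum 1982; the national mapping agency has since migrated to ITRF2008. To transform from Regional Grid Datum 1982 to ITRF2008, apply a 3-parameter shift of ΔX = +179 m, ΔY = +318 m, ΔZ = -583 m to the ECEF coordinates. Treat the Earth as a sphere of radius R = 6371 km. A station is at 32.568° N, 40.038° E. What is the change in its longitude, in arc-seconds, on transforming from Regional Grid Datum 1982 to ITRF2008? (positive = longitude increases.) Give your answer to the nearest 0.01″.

sin φ = 0.538300, cos φ = 0.842753, sin λ = 0.643296, cos λ = 0.765618.
East component: ΔE = −sin λ·ΔX + cos λ·ΔY = −(0.643296)(179) + (0.765618)(318) = 128.32 m.
1° of latitude spans πR/180 = 111195 m; at latitude φ, 1° of longitude spans that × cos φ = 93709.9 m, so Δλ = 128.32 / 93709.9 × 3600 = 4.929″.

Δλ = 4.93″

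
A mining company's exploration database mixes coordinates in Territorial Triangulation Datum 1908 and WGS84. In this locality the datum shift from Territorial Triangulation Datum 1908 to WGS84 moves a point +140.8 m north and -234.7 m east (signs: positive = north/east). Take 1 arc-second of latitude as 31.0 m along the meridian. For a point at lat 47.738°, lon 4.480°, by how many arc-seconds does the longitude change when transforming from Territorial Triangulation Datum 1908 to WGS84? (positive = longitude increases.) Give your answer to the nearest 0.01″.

At latitude 47.738°, cos φ = 0.672522.
1″ of longitude at this latitude = 31.00 × cos φ = 20.8482 m, so Δλ = -234.7 / 20.8482 = -11.258″.

Δλ = -11.26″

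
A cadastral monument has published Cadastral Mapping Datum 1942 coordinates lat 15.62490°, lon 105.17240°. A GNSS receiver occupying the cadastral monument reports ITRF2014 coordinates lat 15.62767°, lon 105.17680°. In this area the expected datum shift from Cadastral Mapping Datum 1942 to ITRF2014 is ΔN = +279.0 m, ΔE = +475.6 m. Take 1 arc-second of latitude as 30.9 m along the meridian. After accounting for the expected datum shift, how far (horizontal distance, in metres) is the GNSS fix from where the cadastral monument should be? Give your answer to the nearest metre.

29 m

Observed coordinate differences: Δφ = +0.00277°, Δλ = +0.00440°.
Converting to metres (1° lat = 111240 m, cos φ = 0.963046): observed ΔN = 308.1 m, observed ΔE = 471.4 m.
Subtracting the expected shift leaves a residual of 308.1 − (279.0) = 29.1 m north and 471.4 − (475.6) = -4.2 m east.
Residual distance = √(29.1² + (-4.2)²) = 29.4 m.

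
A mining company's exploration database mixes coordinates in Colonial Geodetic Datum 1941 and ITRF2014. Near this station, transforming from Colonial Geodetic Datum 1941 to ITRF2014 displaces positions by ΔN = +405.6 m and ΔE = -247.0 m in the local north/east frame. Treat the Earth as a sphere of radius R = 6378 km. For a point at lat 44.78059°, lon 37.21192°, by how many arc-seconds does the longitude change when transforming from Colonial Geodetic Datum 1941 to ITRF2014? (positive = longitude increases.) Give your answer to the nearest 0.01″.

Δλ = -11.25″

At latitude 44.78059°, cos φ = 0.709809.
One radian of longitude at latitude φ spans R cos φ, so Δλ = ΔE / (R cos φ) = -247.0 / (6378000 × 0.709809) = -5.4560e-05 rad = -11.254″.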